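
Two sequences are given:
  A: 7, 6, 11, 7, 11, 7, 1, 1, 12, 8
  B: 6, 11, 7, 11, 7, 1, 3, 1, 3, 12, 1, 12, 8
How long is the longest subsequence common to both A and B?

9

Backtracking the LCS table gives one alignment: 6 (A2,B1) → 11 (A3,B2) → 7 (A4,B3) → 11 (A5,B4) → 7 (A6,B5) → 1 (A7,B8) → 1 (A8,B11) → 12 (A9,B12) → 8 (A10,B13).
So the longest common subsequence has length 9.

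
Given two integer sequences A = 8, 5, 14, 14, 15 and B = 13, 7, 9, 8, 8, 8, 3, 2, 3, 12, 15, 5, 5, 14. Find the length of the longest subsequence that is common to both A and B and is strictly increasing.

For each value that appears in both, track the longest common increasing run ending there.
The best achievable length is 2; one witness is 8, 15 (A-positions 1,5, B-positions 4,11).

2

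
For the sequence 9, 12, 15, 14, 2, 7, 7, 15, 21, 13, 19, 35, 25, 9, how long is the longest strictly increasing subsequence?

6

Scanning left to right, the best length ending at each element is: 9→1, 12→2, 15→3, 14→3, 2→1, 7→2, 7→2, 15→4, 21→5, 13→3, 19→5, 35→6, 25→6, 9→3.
So the longest increasing subsequence has length 6, e.g. 9, 12, 14, 15, 21, 35.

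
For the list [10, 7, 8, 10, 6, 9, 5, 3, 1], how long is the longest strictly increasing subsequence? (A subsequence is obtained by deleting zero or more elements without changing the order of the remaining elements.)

Let dp[i] be the longest increasing subsequence ending at position i. Then dp = [1, 1, 2, 3, 1, 3, 1, 1, 1].
The maximum is 3; one witness is 7, 8, 10 at positions 2,3,4.

3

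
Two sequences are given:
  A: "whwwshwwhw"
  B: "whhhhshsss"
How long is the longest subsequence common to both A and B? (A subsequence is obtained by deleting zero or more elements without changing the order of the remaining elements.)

Backtracking the LCS table gives one alignment: w (A1,B1) → h (A2,B5) → s (A5,B6) → h (A6,B7).
So the longest common subsequence has length 4.

4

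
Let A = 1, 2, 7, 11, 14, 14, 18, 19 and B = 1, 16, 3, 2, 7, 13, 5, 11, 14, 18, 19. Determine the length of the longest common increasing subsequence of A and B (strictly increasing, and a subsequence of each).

7

A longest common strictly increasing subsequence is 1, 2, 7, 11, 14, 18, 19 (length 7); it appears in order in both A and B, and no longer such subsequence exists.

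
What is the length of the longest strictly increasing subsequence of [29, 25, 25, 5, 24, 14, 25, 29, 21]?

Scanning left to right, the best length ending at each element is: 29→1, 25→1, 25→1, 5→1, 24→2, 14→2, 25→3, 29→4, 21→3.
So the longest increasing subsequence has length 4, e.g. 5, 24, 25, 29.

4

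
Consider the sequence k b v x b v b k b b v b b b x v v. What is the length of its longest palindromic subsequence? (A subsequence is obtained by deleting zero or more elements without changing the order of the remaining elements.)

Using dp[i][j] = 2 + dp[i+1][j−1] if the ends match, else max(dp[i+1][j], dp[i][j−1]):
dp[1][17] = 11. A witness is vvbbbvbbbvv at positions 3,6,7,9,10,11,12,13,14,16,17.

11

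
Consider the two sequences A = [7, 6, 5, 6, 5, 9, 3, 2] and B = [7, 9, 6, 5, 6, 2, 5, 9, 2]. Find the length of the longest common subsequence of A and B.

7

A longest common subsequence is 7, 6, 5, 6, 5, 9, 2 (length 7); the LCS DP confirms no longer common subsequence exists.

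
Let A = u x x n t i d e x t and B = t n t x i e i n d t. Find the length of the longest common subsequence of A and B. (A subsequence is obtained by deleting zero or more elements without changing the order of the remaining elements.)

Backtracking the LCS table gives one alignment: n (A4,B2) → t (A5,B3) → i (A6,B7) → d (A7,B9) → t (A10,B10).
So the longest common subsequence has length 5.

5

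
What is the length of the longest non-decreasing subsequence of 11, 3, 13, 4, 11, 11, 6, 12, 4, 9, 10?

5

One longest non-decreasing subsequence is 3, 4, 11, 11, 12 (positions 2,4,5,6,8), of length 5; no longer one exists.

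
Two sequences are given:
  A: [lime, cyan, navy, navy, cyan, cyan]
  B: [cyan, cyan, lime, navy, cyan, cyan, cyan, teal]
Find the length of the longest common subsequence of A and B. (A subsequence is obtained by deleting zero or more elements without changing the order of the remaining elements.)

4

Backtracking the LCS table gives one alignment: lime (A1,B3) → cyan (A2,B5) → cyan (A5,B6) → cyan (A6,B7).
So the longest common subsequence has length 4.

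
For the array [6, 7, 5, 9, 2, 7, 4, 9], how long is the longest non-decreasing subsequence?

Scanning left to right, the best length ending at each element is: 6→1, 7→2, 5→1, 9→3, 2→1, 7→3, 4→2, 9→4.
So the longest non-decreasing subsequence has length 4, e.g. 6, 7, 9, 9.

4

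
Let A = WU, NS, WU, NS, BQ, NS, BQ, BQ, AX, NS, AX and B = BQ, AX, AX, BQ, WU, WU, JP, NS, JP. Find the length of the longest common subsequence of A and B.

3

Backtracking the LCS table gives one alignment: WU (A1,B5) → WU (A3,B6) → NS (A4,B8).
So the longest common subsequence has length 3.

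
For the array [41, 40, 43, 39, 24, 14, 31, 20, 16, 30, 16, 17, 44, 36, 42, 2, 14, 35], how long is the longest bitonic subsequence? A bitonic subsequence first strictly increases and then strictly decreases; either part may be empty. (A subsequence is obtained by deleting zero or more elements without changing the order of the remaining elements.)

One longest bitonic subsequence is 41, 40, 39, 31, 30, 17, 14 (positions 1,2,4,7,10,12,17): it rises to 41 then falls. Length 7 is optimal.

7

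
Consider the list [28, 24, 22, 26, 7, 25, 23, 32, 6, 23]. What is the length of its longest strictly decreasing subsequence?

5

One longest decreasing subsequence is 28, 24, 22, 7, 6 (positions 1,2,3,5,9), of length 5; no longer one exists.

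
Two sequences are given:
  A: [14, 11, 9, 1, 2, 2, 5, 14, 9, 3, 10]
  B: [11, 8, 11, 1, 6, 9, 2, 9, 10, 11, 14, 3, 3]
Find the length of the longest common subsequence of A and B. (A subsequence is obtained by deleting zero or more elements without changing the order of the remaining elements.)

Backtracking the LCS table gives one alignment: 11 (A2,B3) → 9 (A3,B6) → 2 (A5,B7) → 14 (A8,B11) → 3 (A10,B13).
So the longest common subsequence has length 5.

5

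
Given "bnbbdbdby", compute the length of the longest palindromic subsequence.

5

One longest palindromic subsequence is bdbdb (positions 4,5,6,7,8); it reads the same forward and backward, and the interval DP gives dp[1][9] = 5.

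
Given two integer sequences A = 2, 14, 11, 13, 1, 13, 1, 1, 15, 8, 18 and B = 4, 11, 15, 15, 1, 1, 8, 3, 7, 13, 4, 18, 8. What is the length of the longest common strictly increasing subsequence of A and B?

For each value that appears in both, track the longest common increasing run ending there.
The best achievable length is 3; one witness is 11, 15, 18 (A-positions 3,9,11, B-positions 2,3,12).

3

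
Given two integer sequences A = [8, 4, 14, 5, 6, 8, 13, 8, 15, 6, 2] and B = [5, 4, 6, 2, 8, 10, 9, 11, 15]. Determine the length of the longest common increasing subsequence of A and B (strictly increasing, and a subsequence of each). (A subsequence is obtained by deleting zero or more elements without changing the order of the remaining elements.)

4

A longest common strictly increasing subsequence is 5, 6, 8, 15 (length 4); it appears in order in both A and B, and no longer such subsequence exists.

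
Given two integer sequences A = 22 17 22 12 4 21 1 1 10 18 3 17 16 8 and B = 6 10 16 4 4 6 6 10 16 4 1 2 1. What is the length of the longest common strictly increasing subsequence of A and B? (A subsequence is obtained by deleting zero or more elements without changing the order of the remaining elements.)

A longest common strictly increasing subsequence is 4, 10, 16 (length 3); it appears in order in both A and B, and no longer such subsequence exists.

3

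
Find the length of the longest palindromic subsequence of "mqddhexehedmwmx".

One longest palindromic subsequence is mdhexehdm (positions 1,4,5,6,7,8,9,11,14); it reads the same forward and backward, and the interval DP gives dp[1][15] = 9.

9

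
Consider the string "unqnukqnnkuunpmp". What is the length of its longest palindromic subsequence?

8

One longest palindromic subsequence is nuknnkun (positions 4,5,6,8,9,10,12,13); it reads the same forward and backward, and the interval DP gives dp[1][16] = 8.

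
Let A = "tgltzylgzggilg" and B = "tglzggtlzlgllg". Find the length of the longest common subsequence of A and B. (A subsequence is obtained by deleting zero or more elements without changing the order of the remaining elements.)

9

Backtracking the LCS table gives one alignment: t (A1,B1) → g (A2,B2) → l (A3,B3) → t (A4,B7) → z (A5,B9) → l (A7,B10) → g (A8,B11) → l (A13,B13) → g (A14,B14).
So the longest common subsequence has length 9.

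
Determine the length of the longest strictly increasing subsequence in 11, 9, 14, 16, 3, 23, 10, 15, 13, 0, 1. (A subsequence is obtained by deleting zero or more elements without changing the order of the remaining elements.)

One longest increasing subsequence is 11, 14, 16, 23 (positions 1,3,4,6), of length 4; no longer one exists.

4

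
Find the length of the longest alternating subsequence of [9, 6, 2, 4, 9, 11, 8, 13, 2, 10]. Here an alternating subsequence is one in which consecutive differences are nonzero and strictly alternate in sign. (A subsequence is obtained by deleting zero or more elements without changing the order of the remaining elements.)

A longest alternating subsequence is 9, 6, 9, 8, 13, 2, 10 (positions 1,2,5,7,8,9,10); its 6 consecutive differences strictly alternate in sign, and length 7 is optimal.

7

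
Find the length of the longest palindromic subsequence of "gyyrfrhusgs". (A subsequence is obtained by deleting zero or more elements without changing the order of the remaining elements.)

5

Using dp[i][j] = 2 + dp[i+1][j−1] if the ends match, else max(dp[i+1][j], dp[i][j−1]):
dp[1][11] = 5. A witness is grfrg at positions 1,4,5,6,10.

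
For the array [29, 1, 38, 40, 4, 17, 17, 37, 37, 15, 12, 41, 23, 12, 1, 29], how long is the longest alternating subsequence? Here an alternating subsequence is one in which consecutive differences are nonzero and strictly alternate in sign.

Track the best alternating length ending on an up-step vs a down-step at each position: up/down = 1/1, 1/2, 3/1, 3/1, 3/4, 5/4, 5/4, 5/4, 5/4, 5/6, 5/6, 7/1, 7/8, 5/8, 1/8, 9/8.
The maximum over both is 9; one such subsequence is 29, 1, 38, 4, 17, 15, 41, 23, 29.

9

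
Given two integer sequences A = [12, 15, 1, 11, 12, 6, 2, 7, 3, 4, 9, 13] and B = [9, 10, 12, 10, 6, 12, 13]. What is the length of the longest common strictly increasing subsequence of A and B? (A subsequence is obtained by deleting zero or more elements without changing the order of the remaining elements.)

For each value that appears in both, track the longest common increasing run ending there.
The best achievable length is 2; one witness is 9, 13 (A-positions 11,12, B-positions 1,7).

2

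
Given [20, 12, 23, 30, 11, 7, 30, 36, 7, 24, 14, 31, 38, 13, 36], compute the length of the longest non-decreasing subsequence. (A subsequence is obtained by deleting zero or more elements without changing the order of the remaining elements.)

6

Let dp[i] be the longest non-decreasing subsequence ending at position i. Then dp = [1, 1, 2, 3, 1, 1, 4, 5, 2, 3, 3, 5, 6, 3, 6].
The maximum is 6; one witness is 20, 23, 30, 30, 36, 38 at positions 1,3,4,7,8,13.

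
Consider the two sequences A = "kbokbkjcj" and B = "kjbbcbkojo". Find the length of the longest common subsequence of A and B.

Backtracking the LCS table gives one alignment: k (A1,B1) → b (A2,B4) → b (A5,B6) → k (A6,B7) → j (A7,B9).
So the longest common subsequence has length 5.

5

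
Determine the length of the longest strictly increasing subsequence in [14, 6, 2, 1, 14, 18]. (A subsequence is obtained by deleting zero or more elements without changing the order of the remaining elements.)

3

Scanning left to right, the best length ending at each element is: 14→1, 6→1, 2→1, 1→1, 14→2, 18→3.
So the longest increasing subsequence has length 3, e.g. 6, 14, 18.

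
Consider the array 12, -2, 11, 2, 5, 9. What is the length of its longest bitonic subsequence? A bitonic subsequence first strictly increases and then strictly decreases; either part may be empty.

Let inc[i] be the LIS ending at i and dec[i] the longest strictly decreasing subsequence starting at i. inc = [1, 1, 2, 2, 3, 4], dec = [3, 1, 2, 1, 1, 1].
max_i inc[i]+dec[i]−1 = 4, with one witness -2, 2, 5, 9.

4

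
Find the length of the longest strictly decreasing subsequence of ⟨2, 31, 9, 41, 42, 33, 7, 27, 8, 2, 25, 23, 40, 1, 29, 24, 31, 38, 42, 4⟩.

Let dp[i] be the longest decreasing subsequence ending at position i. Then dp = [1, 1, 2, 1, 1, 2, 3, 3, 4, 5, 4, 5, 2, 6, 3, 5, 3, 3, 1, 6].
The maximum is 6; one witness is 41, 33, 27, 8, 2, 1 at positions 4,6,8,9,10,14.

6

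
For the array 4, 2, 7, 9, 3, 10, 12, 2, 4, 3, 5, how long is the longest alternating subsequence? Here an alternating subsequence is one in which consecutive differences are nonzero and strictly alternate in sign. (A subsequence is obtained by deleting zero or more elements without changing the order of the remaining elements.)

Track the best alternating length ending on an up-step vs a down-step at each position: up/down = 1/1, 1/2, 3/1, 3/1, 3/4, 5/1, 5/1, 1/6, 7/6, 7/8, 9/6.
The maximum over both is 9; one such subsequence is 4, 2, 7, 3, 10, 2, 4, 3, 5.

9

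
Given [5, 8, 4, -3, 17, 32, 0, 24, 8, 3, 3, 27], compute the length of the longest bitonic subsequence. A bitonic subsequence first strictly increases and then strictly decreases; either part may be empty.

One longest bitonic subsequence is 5, 8, 17, 32, 24, 8, 3 (positions 1,2,5,6,8,9,11): it rises to 32 then falls. Length 7 is optimal.

7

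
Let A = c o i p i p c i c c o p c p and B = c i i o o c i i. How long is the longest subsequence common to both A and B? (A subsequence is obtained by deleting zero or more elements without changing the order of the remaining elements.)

Backtracking the LCS table gives one alignment: c (A1,B1) → i (A3,B2) → i (A5,B3) → c (A7,B6) → i (A8,B8).
So the longest common subsequence has length 5.

5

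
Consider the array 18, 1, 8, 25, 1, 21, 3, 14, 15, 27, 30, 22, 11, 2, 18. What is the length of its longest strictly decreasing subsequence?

Let dp[i] be the longest decreasing subsequence ending at position i. Then dp = [1, 2, 2, 1, 3, 2, 3, 3, 3, 1, 1, 2, 4, 5, 3].
The maximum is 5; one witness is 25, 21, 14, 11, 2 at positions 4,6,8,13,14.

5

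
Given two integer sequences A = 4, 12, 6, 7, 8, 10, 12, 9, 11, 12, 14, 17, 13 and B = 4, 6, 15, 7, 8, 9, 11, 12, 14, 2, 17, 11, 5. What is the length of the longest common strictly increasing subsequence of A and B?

9

A longest common strictly increasing subsequence is 4, 6, 7, 8, 9, 11, 12, 14, 17 (length 9); it appears in order in both A and B, and no longer such subsequence exists.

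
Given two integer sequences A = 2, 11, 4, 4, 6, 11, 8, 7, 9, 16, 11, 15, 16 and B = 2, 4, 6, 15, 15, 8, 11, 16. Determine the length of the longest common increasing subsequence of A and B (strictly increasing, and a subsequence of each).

6

A longest common strictly increasing subsequence is 2, 4, 6, 8, 11, 16 (length 6); it appears in order in both A and B, and no longer such subsequence exists.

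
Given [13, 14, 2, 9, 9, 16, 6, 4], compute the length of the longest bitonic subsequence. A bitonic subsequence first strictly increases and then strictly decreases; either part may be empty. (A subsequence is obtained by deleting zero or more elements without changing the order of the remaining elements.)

5

One longest bitonic subsequence is 13, 14, 9, 6, 4 (positions 1,2,5,7,8): it rises to 14 then falls. Length 5 is optimal.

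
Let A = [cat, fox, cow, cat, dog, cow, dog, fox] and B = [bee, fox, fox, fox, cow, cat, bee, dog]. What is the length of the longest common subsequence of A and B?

Backtracking the LCS table gives one alignment: fox (A2,B4) → cow (A3,B5) → cat (A4,B6) → dog (A7,B8).
So the longest common subsequence has length 4.

4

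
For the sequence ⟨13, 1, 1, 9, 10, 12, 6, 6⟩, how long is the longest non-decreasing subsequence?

Let dp[i] be the longest non-decreasing subsequence ending at position i. Then dp = [1, 1, 2, 3, 4, 5, 3, 4].
The maximum is 5; one witness is 1, 1, 9, 10, 12 at positions 2,3,4,5,6.

5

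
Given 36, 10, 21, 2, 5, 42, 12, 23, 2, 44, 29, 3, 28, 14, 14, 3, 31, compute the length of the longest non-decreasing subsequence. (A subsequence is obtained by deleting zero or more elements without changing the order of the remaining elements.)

6

Let dp[i] be the longest non-decreasing subsequence ending at position i. Then dp = [1, 1, 2, 1, 2, 3, 3, 4, 2, 5, 5, 3, 5, 4, 5, 4, 6].
The maximum is 6; one witness is 2, 5, 12, 23, 29, 31 at positions 4,5,7,8,11,17.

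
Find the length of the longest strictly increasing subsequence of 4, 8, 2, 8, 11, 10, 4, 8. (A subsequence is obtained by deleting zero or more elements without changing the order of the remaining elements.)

Let dp[i] be the longest increasing subsequence ending at position i. Then dp = [1, 2, 1, 2, 3, 3, 2, 3].
The maximum is 3; one witness is 4, 8, 11 at positions 1,2,5.

3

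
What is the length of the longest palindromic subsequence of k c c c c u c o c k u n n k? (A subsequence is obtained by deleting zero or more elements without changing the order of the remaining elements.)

8

Using dp[i][j] = 2 + dp[i+1][j−1] if the ends match, else max(dp[i+1][j], dp[i][j−1]):
dp[1][14] = 8. A witness is kcccccck at positions 1,2,3,4,5,7,9,14.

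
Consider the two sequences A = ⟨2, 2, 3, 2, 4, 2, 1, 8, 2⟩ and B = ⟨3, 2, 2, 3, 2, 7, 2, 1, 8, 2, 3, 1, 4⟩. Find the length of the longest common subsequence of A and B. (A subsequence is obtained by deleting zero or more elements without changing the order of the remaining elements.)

8

A longest common subsequence is 2, 2, 3, 2, 2, 1, 8, 2 (length 8); the LCS DP confirms no longer common subsequence exists.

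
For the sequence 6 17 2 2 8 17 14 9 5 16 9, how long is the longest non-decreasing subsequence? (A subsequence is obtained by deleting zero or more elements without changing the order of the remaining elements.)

Let dp[i] be the longest non-decreasing subsequence ending at position i. Then dp = [1, 2, 1, 2, 3, 4, 4, 4, 3, 5, 5].
The maximum is 5; one witness is 2, 2, 8, 14, 16 at positions 3,4,5,7,10.

5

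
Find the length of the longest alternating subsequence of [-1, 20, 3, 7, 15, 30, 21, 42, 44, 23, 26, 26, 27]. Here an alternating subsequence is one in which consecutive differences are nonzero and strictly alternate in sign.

Track the best alternating length ending on an up-step vs a down-step at each position: up/down = 1/1, 2/1, 2/3, 4/3, 4/3, 4/1, 4/5, 6/1, 6/1, 6/7, 8/7, 8/7, 8/7.
The maximum over both is 8; one such subsequence is -1, 20, 3, 30, 21, 42, 23, 26.

8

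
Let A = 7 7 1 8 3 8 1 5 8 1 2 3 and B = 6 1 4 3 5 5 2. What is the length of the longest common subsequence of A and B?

4

A longest common subsequence is 1, 3, 5, 2 (length 4); the LCS DP confirms no longer common subsequence exists.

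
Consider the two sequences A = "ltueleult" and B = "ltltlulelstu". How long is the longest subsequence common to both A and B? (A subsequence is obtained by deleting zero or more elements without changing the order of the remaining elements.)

7

A longest common subsequence is ltulelt (length 7); the LCS DP confirms no longer common subsequence exists.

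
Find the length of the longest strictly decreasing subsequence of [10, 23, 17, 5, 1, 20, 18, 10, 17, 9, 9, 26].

5

One longest decreasing subsequence is 23, 20, 18, 10, 9 (positions 2,6,7,8,10), of length 5; no longer one exists.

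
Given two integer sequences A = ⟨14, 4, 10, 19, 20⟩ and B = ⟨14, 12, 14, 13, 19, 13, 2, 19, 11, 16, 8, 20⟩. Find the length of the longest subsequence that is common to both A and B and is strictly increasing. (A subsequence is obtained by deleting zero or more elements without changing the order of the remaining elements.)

3

A longest common strictly increasing subsequence is 14, 19, 20 (length 3); it appears in order in both A and B, and no longer such subsequence exists.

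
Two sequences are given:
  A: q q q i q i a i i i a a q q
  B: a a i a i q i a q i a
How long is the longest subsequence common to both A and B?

Backtracking the LCS table gives one alignment: i (A4,B5) → q (A5,B6) → i (A6,B7) → a (A7,B8) → i (A10,B10) → a (A12,B11).
So the longest common subsequence has length 6.

6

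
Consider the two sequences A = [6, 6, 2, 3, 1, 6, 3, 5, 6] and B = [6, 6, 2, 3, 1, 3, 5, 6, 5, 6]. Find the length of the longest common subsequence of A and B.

8

A longest common subsequence is 6, 6, 2, 3, 1, 6, 5, 6 (length 8); the LCS DP confirms no longer common subsequence exists.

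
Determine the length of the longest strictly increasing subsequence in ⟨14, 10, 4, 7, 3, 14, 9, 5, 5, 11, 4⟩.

4

One longest increasing subsequence is 4, 7, 9, 11 (positions 3,4,7,10), of length 4; no longer one exists.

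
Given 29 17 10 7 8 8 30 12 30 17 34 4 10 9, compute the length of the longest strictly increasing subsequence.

5

Scanning left to right, the best length ending at each element is: 29→1, 17→1, 10→1, 7→1, 8→2, 8→2, 30→3, 12→3, 30→4, 17→4, 34→5, 4→1, 10→3, 9→3.
So the longest increasing subsequence has length 5, e.g. 7, 8, 12, 30, 34.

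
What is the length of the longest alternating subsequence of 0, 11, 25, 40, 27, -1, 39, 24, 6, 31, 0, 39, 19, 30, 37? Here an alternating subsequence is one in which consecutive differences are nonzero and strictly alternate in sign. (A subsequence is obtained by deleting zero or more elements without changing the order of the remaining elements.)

10

Track the best alternating length ending on an up-step vs a down-step at each position: up/down = 1/1, 2/1, 2/1, 2/1, 2/3, 1/3, 4/3, 4/5, 4/5, 6/5, 4/7, 8/3, 8/9, 10/9, 10/9.
The maximum over both is 10; one such subsequence is 0, 40, 27, 39, 24, 31, 0, 39, 19, 30.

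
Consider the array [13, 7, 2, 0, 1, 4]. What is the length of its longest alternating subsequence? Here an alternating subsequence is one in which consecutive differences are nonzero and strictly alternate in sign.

Track the best alternating length ending on an up-step vs a down-step at each position: up/down = 1/1, 1/2, 1/2, 1/2, 3/2, 3/2.
The maximum over both is 3; one such subsequence is 13, 0, 1.

3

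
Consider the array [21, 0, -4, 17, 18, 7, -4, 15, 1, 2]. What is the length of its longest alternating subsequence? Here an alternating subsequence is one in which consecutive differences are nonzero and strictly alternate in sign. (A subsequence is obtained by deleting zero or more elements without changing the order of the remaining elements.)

Track the best alternating length ending on an up-step vs a down-step at each position: up/down = 1/1, 1/2, 1/2, 3/2, 3/2, 3/4, 1/4, 5/4, 5/6, 7/6.
The maximum over both is 7; one such subsequence is 21, 0, 17, 7, 15, 1, 2.

7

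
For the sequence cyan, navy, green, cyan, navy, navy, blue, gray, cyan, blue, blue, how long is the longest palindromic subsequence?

One longest palindromic subsequence is cyan navy navy navy cyan (positions 1,2,5,6,9); it reads the same forward and backward, and the interval DP gives dp[1][11] = 5.

5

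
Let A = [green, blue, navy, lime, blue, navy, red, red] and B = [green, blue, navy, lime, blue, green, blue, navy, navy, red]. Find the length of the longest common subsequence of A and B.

Backtracking the LCS table gives one alignment: green (A1,B1) → blue (A2,B2) → navy (A3,B3) → lime (A4,B4) → blue (A5,B7) → navy (A6,B9) → red (A8,B10).
So the longest common subsequence has length 7.

7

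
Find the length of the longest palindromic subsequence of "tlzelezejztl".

One longest palindromic subsequence is lzezezl (positions 2,3,6,7,8,10,12); it reads the same forward and backward, and the interval DP gives dp[1][12] = 7.

7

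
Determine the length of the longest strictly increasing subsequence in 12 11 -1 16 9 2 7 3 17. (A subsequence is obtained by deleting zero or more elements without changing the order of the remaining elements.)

Let dp[i] be the longest increasing subsequence ending at position i. Then dp = [1, 1, 1, 2, 2, 2, 3, 3, 4].
The maximum is 4; one witness is -1, 2, 7, 17 at positions 3,6,7,9.

4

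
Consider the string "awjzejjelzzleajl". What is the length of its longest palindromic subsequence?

8

Using dp[i][j] = 2 + dp[i+1][j−1] if the ends match, else max(dp[i+1][j], dp[i][j−1]):
dp[1][16] = 8. A witness is jelzzlej at positions 7,8,9,10,11,12,13,15.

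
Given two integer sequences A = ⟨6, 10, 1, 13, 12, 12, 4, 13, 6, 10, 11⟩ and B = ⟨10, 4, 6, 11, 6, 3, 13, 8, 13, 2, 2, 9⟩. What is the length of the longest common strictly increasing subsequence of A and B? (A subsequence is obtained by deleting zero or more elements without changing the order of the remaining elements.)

3

For each value that appears in both, track the longest common increasing run ending there.
The best achievable length is 3; one witness is 4, 6, 11 (A-positions 7,9,11, B-positions 2,3,4).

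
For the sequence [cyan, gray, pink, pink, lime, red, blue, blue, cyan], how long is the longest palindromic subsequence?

4

One longest palindromic subsequence is cyan blue blue cyan (positions 1,7,8,9); it reads the same forward and backward, and the interval DP gives dp[1][9] = 4.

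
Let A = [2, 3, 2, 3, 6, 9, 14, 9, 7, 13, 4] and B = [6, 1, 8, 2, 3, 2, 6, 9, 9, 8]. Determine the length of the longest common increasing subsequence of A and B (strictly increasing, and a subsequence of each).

A longest common strictly increasing subsequence is 2, 3, 6, 9 (length 4); it appears in order in both A and B, and no longer such subsequence exists.

4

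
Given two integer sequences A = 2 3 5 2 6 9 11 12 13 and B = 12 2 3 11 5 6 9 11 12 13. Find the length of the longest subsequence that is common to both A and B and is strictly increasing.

8

A longest common strictly increasing subsequence is 2, 3, 5, 6, 9, 11, 12, 13 (length 8); it appears in order in both A and B, and no longer such subsequence exists.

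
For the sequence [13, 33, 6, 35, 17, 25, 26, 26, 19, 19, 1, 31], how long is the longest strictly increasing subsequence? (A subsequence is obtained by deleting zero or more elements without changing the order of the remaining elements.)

Scanning left to right, the best length ending at each element is: 13→1, 33→2, 6→1, 35→3, 17→2, 25→3, 26→4, 26→4, 19→3, 19→3, 1→1, 31→5.
So the longest increasing subsequence has length 5, e.g. 13, 17, 25, 26, 31.

5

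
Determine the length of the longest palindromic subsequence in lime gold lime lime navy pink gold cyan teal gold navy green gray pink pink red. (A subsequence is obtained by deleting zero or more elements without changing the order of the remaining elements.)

Using dp[i][j] = 2 + dp[i+1][j−1] if the ends match, else max(dp[i+1][j], dp[i][j−1]):
dp[1][16] = 5. A witness is pink gold teal gold pink at positions 6,7,9,10,15.

5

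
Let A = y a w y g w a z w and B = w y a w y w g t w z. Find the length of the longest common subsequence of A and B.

7

A longest common subsequence is yawygwz (length 7); the LCS DP confirms no longer common subsequence exists.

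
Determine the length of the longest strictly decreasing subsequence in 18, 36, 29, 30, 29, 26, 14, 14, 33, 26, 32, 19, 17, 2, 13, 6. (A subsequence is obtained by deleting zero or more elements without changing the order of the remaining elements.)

Scanning left to right, the best length ending at each element is: 18→1, 36→1, 29→2, 30→2, 29→3, 26→4, 14→5, 14→5, 33→2, 26→4, 32→3, 19→5, 17→6, 2→7, 13→7, 6→8.
So the longest decreasing subsequence has length 8, e.g. 36, 30, 29, 26, 19, 17, 13, 6.

8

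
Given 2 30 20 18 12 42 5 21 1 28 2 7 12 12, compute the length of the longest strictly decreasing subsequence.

One longest decreasing subsequence is 30, 20, 18, 12, 5, 1 (positions 2,3,4,5,7,9), of length 6; no longer one exists.

6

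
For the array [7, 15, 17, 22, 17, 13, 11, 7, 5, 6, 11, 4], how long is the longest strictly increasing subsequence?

Let dp[i] be the longest increasing subsequence ending at position i. Then dp = [1, 2, 3, 4, 3, 2, 2, 1, 1, 2, 3, 1].
The maximum is 4; one witness is 7, 15, 17, 22 at positions 1,2,3,4.

4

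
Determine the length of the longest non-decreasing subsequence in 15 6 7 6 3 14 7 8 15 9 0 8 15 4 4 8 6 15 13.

One longest non-decreasing subsequence is 6, 7, 7, 8, 15, 15, 15 (positions 2,3,7,8,9,13,18), of length 7; no longer one exists.

7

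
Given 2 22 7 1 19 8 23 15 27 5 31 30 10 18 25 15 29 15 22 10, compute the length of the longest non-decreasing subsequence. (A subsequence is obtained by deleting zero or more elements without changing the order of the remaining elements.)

Scanning left to right, the best length ending at each element is: 2→1, 22→2, 7→2, 1→1, 19→3, 8→3, 23→4, 15→4, 27→5, 5→2, 31→6, 30→6, 10→4, 18→5, 25→6, 15→5, 29→7, 15→6, 22→7, 10→5.
So the longest non-decreasing subsequence has length 7, e.g. 2, 7, 8, 15, 18, 25, 29.

7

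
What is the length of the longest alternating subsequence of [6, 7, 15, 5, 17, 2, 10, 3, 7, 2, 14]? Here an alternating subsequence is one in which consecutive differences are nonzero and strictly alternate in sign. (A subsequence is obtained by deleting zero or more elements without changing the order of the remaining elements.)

Track the best alternating length ending on an up-step vs a down-step at each position: up/down = 1/1, 2/1, 2/1, 1/3, 4/1, 1/5, 6/5, 6/7, 8/7, 1/9, 10/5.
The maximum over both is 10; one such subsequence is 6, 7, 5, 17, 2, 10, 3, 7, 2, 14.

10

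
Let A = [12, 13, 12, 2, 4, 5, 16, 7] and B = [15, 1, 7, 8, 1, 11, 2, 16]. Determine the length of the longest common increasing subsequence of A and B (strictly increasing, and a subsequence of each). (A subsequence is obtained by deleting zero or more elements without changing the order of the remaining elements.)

A longest common strictly increasing subsequence is 2, 16 (length 2); it appears in order in both A and B, and no longer such subsequence exists.

2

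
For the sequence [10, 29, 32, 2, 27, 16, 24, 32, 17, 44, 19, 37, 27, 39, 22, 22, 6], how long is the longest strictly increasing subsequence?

Let dp[i] be the longest increasing subsequence ending at position i. Then dp = [1, 2, 3, 1, 2, 2, 3, 4, 3, 5, 4, 5, 5, 6, 5, 5, 2].
The maximum is 6; one witness is 10, 16, 24, 32, 37, 39 at positions 1,6,7,8,12,14.

6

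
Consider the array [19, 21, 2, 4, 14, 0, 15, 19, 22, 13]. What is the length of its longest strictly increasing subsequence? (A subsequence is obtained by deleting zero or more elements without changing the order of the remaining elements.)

6

Let dp[i] be the longest increasing subsequence ending at position i. Then dp = [1, 2, 1, 2, 3, 1, 4, 5, 6, 3].
The maximum is 6; one witness is 2, 4, 14, 15, 19, 22 at positions 3,4,5,7,8,9.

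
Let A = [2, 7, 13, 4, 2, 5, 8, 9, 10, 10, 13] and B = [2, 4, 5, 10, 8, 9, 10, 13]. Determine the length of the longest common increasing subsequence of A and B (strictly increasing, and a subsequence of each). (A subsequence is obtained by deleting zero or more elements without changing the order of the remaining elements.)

7

A longest common strictly increasing subsequence is 2, 4, 5, 8, 9, 10, 13 (length 7); it appears in order in both A and B, and no longer such subsequence exists.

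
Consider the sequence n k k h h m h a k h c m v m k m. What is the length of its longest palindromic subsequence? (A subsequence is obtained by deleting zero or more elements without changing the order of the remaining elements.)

Using dp[i][j] = 2 + dp[i+1][j−1] if the ends match, else max(dp[i+1][j], dp[i][j−1]):
dp[1][16] = 7. A witness is mkmvmkm at positions 6,9,12,13,14,15,16.

7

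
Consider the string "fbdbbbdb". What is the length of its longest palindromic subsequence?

One longest palindromic subsequence is bdbbbdb (positions 2,3,4,5,6,7,8); it reads the same forward and backward, and the interval DP gives dp[1][8] = 7.

7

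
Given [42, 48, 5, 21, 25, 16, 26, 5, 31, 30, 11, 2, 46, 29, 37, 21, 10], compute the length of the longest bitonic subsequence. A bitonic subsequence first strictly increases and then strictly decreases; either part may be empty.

9

Let inc[i] be the LIS ending at i and dec[i] the longest strictly decreasing subsequence starting at i. inc = [1, 2, 1, 2, 3, 2, 4, 1, 5, 5, 2, 1, 6, 5, 6, 3, 2], dec = [6, 6, 2, 4, 4, 3, 3, 2, 5, 4, 2, 1, 4, 3, 3, 2, 1].
max_i inc[i]+dec[i]−1 = 9, with one witness 5, 21, 25, 26, 31, 30, 29, 21, 10.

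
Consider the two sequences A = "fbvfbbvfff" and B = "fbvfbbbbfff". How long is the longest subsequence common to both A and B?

9

Backtracking the LCS table gives one alignment: f (A1,B1) → b (A2,B2) → v (A3,B3) → f (A4,B4) → b (A5,B7) → b (A6,B8) → f (A8,B9) → f (A9,B10) → f (A10,B11).
So the longest common subsequence has length 9.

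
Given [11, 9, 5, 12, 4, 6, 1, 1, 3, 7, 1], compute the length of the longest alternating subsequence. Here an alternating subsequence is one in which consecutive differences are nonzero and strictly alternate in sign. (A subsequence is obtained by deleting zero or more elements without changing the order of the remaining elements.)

A longest alternating subsequence is 11, 9, 12, 4, 6, 1, 3, 1 (positions 1,2,4,5,6,7,9,11); its 7 consecutive differences strictly alternate in sign, and length 8 is optimal.

8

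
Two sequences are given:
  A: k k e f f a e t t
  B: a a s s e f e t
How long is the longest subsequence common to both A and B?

A longest common subsequence is efet (length 4); the LCS DP confirms no longer common subsequence exists.

4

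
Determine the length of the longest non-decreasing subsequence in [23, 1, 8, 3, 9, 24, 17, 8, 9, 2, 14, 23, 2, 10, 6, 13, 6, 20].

7

Scanning left to right, the best length ending at each element is: 23→1, 1→1, 8→2, 3→2, 9→3, 24→4, 17→4, 8→3, 9→4, 2→2, 14→5, 23→6, 2→3, 10→5, 6→4, 13→6, 6→5, 20→7.
So the longest non-decreasing subsequence has length 7, e.g. 1, 8, 9, 9, 10, 13, 20.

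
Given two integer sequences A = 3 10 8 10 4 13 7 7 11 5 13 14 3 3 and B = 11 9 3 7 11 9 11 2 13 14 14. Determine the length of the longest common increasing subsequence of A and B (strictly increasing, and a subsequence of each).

5

A longest common strictly increasing subsequence is 3, 7, 11, 13, 14 (length 5); it appears in order in both A and B, and no longer such subsequence exists.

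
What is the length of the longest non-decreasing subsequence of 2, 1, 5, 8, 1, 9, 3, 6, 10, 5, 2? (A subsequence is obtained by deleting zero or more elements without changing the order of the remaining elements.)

Scanning left to right, the best length ending at each element is: 2→1, 1→1, 5→2, 8→3, 1→2, 9→4, 3→3, 6→4, 10→5, 5→4, 2→3.
So the longest non-decreasing subsequence has length 5, e.g. 2, 5, 8, 9, 10.

5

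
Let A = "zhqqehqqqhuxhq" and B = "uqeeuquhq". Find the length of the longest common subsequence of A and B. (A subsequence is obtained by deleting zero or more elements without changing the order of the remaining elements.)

A longest common subsequence is qequhq (length 6); the LCS DP confirms no longer common subsequence exists.

6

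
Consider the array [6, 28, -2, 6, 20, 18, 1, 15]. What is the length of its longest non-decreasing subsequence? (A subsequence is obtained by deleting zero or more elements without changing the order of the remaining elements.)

3

One longest non-decreasing subsequence is 6, 6, 20 (positions 1,4,5), of length 3; no longer one exists.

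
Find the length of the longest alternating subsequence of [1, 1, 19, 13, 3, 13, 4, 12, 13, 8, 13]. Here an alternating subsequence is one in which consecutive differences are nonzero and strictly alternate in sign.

Track the best alternating length ending on an up-step vs a down-step at each position: up/down = 1/1, 1/1, 2/1, 2/3, 2/3, 4/3, 4/5, 6/5, 6/3, 6/7, 8/3.
The maximum over both is 8; one such subsequence is 1, 19, 3, 13, 4, 12, 8, 13.

8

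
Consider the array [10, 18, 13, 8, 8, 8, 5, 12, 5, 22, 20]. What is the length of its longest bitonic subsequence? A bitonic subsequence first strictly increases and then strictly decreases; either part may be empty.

One longest bitonic subsequence is 10, 18, 13, 12, 5 (positions 1,2,3,8,9): it rises to 18 then falls. Length 5 is optimal.

5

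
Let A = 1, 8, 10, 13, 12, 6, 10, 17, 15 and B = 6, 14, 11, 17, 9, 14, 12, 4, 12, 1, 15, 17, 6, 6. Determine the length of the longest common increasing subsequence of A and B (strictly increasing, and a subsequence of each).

2

For each value that appears in both, track the longest common increasing run ending there.
The best achievable length is 2; one witness is 6, 17 (A-positions 6,8, B-positions 1,4).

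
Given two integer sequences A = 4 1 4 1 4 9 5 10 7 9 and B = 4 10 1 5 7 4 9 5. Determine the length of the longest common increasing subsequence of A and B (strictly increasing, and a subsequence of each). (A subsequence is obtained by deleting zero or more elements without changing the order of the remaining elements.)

For each value that appears in both, track the longest common increasing run ending there.
The best achievable length is 4; one witness is 4, 5, 7, 9 (A-positions 1,7,9,10, B-positions 1,4,5,7).

4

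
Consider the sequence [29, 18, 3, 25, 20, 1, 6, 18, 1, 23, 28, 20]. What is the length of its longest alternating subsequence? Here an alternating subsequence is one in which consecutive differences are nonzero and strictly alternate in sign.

A longest alternating subsequence is 29, 18, 25, 1, 6, 1, 23, 20 (positions 1,2,4,6,7,9,10,12); its 7 consecutive differences strictly alternate in sign, and length 8 is optimal.

8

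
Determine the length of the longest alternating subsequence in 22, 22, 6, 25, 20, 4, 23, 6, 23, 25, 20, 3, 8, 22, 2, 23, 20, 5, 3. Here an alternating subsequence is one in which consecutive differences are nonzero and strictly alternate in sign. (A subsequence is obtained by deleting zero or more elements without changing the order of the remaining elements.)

12

A longest alternating subsequence is 22, 6, 25, 20, 23, 6, 23, 3, 8, 2, 23, 20 (positions 1,3,4,5,7,8,9,12,13,15,16,17); its 11 consecutive differences strictly alternate in sign, and length 12 is optimal.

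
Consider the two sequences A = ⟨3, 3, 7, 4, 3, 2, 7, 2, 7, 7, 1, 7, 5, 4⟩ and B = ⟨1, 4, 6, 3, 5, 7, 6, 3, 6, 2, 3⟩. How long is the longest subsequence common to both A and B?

A longest common subsequence is 3, 7, 3, 2 (length 4); the LCS DP confirms no longer common subsequence exists.

4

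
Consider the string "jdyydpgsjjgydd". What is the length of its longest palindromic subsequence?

8

Using dp[i][j] = 2 + dp[i+1][j−1] if the ends match, else max(dp[i+1][j], dp[i][j−1]):
dp[1][14] = 8. A witness is ddgjjgdd at positions 2,5,7,9,10,11,13,14.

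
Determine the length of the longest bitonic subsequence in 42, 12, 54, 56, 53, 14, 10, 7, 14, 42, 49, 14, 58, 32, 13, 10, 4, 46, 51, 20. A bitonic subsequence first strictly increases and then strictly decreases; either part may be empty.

Let inc[i] be the LIS ending at i and dec[i] the longest strictly decreasing subsequence starting at i. inc = [1, 1, 2, 3, 2, 2, 1, 1, 2, 3, 4, 2, 5, 3, 2, 2, 1, 4, 5, 3], dec = [5, 4, 7, 7, 6, 4, 3, 2, 4, 5, 5, 4, 5, 4, 3, 2, 1, 2, 2, 1].
max_i inc[i]+dec[i]−1 = 9, with one witness 42, 54, 56, 53, 49, 32, 13, 10, 4.

9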